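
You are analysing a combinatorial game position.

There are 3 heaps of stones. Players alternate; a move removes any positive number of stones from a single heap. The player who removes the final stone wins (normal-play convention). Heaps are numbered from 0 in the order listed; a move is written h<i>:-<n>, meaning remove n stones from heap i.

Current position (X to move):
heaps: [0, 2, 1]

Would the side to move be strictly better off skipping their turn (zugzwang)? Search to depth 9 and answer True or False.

zugzwang((0,2,1), X) = False

p1 X@[(0,2,1)]: h1:-1[(0,1,1)]+1* h1:-2[(0,0,1)]-1 h2:-1[(0,2,0)]-1
p2 O@[(0,1,1)]: h1:-1[(0,0,1)]-1* h2:-1[(0,1,0)]-1
p3 X@[(0,0,1)]: h2:-1[(0,0,0)]+1*
p4 O@[(0,0,0)] terminal -1; root [(0,2,1)] d9
suppose X passes — search the same position with O to move:
pass> p1 O@[(0,2,1)]: h1:-1[(0,1,1)]+1* h1:-2[(0,0,1)]-1 h2:-1[(0,2,0)]-1
pass> p2 X@[(0,1,1)]: h1:-1[(0,0,1)]-1* h2:-1[(0,1,0)]-1
pass> p3 O@[(0,0,1)]: h2:-1[(0,0,0)]+1*
pass> p4 X@[(0,0,0)] terminal -1; root [(0,2,1)] d9
for X: play +1, pass -1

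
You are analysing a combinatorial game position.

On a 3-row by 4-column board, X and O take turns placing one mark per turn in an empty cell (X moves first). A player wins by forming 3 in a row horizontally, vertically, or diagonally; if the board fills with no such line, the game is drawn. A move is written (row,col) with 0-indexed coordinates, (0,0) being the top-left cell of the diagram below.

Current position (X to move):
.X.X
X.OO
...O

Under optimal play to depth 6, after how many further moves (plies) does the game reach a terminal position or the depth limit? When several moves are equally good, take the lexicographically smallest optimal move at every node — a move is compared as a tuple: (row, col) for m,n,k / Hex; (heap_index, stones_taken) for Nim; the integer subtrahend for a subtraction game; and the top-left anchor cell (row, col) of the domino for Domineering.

PV length from [.X.X/X.OO/...O]: 1 ply

[.X.X/X.OO/...O] X move#1: (0,0):-1/XX.X/X.OO/...O, (0,2):+1/.XXX/X.OO/...O*, (1,1):+1/.X.X/XXOO/...O, (2,0):-1/.X.X/X.OO/X..O, (2,1):-1/.X.X/X.OO/.X.O, (2,2):-1/.X.X/X.OO/..XO
[.XXX/X.OO/...O] end (terminal -1, O#2); searched .X.X/X.OO/...O to 6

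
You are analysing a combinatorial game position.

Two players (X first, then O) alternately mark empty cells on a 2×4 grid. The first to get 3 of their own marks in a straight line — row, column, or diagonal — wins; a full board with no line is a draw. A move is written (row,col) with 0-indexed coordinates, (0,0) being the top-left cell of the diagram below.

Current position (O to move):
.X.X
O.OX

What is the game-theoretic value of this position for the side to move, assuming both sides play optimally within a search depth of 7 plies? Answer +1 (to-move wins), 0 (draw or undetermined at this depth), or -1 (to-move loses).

value(.X.X/O.OX, O) = +1

ply 1, O at .X.X/O.OX | (0,0)=-1→OX.X/O.OX; (0,2)=+0→.XOX/O.OX; (1,1)=+1→.X.X/OOOX*
ply 2: .X.X/OOOX is terminal -1 (X); from .X.X/O.OX depth 7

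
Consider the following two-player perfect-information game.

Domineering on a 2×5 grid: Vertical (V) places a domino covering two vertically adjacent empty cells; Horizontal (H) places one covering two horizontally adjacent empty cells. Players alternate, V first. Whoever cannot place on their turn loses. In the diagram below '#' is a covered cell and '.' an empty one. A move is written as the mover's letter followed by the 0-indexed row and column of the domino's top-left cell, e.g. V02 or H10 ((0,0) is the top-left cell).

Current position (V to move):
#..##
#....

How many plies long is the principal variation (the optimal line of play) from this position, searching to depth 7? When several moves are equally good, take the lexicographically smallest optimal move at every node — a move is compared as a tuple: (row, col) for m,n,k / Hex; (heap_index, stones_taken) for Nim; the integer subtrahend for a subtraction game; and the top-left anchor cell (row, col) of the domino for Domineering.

[#..##/#....] V move#1: V01:-1/##.##/##..., V02:+1/#.###/#.#..*
[#.###/#.#..] H move#2: H13:-1/#.###/#.###*
[#.###/#.###] V move#3: V01:+1/#####/#####*
[#####/#####] end (terminal -1, H#4); searched #..##/#.... to 7

PV length from [#..##/#....]: 3 plies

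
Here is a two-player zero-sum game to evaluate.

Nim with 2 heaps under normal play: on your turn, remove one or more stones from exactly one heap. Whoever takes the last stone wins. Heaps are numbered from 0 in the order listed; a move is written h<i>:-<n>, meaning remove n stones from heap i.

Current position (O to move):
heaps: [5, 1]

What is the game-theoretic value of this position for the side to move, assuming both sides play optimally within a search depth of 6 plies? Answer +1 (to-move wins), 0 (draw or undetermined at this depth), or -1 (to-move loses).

ply 1, O at (5,1) | h0:-1=-1→(4,1); h0:-2=-1→(3,1); h0:-3=-1→(2,1); h0:-4=+1→(1,1)*; h0:-5=-1→(0,1); h1:-1=-1→(5,0)
ply 2, X at (1,1) | h0:-1=-1→(0,1)*; h1:-1=-1→(1,0)
ply 3, O at (0,1) | h1:-1=+1→(0,0)*
ply 4: (0,0) is terminal -1 (X); from (5,1) depth 6

value((5,1), O) = +1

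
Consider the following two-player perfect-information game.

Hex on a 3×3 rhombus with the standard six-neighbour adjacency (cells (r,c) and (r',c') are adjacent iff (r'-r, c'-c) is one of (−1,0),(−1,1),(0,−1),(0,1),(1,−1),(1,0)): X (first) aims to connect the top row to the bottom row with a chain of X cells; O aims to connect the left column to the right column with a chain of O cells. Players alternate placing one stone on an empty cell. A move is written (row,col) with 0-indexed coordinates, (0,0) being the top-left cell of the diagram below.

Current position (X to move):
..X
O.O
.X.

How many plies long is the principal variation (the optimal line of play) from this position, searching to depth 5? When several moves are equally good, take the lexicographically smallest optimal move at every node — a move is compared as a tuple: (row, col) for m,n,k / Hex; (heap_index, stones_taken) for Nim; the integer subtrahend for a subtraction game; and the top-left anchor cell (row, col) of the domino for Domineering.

p1 X@[..X/O.O/.X.]: (0,0)[X.X/O.O/.X.]-1 (0,1)[.XX/O.O/.X.]-1 (1,1)[..X/OXO/.X.]+1* (2,0)[..X/O.O/XX.]-1 (2,2)[..X/O.O/.XX]-1
p2 O@[..X/OXO/.X.] terminal -1; root [..X/O.O/.X.] d5

PV length from [..X/O.O/.X.]: 1 ply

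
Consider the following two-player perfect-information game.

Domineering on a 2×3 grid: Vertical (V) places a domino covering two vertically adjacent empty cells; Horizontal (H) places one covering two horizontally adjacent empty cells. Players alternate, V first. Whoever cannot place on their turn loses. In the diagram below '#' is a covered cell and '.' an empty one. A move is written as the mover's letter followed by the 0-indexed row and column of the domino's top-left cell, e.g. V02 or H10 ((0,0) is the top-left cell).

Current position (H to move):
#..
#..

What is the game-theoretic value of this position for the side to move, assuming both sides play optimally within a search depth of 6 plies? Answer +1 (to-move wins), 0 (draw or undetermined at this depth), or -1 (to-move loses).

[#../#..] H move#1: H01:+1/###/#..*, H11:+1/#../###
[###/#..] end (terminal -1, V#2); searched #../#.. to 6

value(#../#.., H) = +1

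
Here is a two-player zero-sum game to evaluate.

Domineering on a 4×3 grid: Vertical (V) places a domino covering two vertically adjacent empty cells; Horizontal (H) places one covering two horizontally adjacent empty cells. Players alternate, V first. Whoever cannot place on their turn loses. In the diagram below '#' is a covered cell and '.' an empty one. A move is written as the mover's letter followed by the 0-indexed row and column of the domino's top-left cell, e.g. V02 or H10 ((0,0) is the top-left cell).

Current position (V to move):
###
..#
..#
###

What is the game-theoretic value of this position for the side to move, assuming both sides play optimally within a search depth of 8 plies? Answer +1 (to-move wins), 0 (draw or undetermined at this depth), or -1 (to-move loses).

value(###/..#/..#/###, V) = +1

p1 V@[###/..#/..#/###]: V10[###/#.#/#.#/###]+1* V11[###/.##/.##/###]+1
p2 H@[###/#.#/#.#/###] terminal -1; root [###/..#/..#/###] d8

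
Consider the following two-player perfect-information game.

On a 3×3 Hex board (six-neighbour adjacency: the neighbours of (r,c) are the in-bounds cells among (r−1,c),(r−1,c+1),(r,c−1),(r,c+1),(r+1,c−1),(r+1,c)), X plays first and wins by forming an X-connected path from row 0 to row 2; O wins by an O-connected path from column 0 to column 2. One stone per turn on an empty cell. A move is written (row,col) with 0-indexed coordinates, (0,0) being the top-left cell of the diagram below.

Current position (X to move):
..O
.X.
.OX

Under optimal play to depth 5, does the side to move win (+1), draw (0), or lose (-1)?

[..O/.X./.OX] X move#1: (0,0):+1/X.O/.X./.OX*, (0,1):+1/.XO/.X./.OX, (1,0):+1/..O/XX./.OX, (1,2):-1/..O/.XX/.OX, (2,0):-1/..O/.X./XOX
[X.O/.X./.OX] O move#2: (0,1):-1/XOO/.X./.OX*, (1,0):-1/X.O/OX./.OX, (1,2):-1/X.O/.XO/.OX, (2,0):-1/X.O/.X./OOX
[XOO/.X./.OX] X move#3: (1,0):+1/XOO/XX./.OX*, (1,2):-1/XOO/.XX/.OX, (2,0):-1/XOO/.X./XOX
[XOO/XX./.OX] O move#4: (1,2):-1/XOO/XXO/.OX*, (2,0):-1/XOO/XX./OOX
[XOO/XXO/.OX] X move#5: (2,0):+1/XOO/XXO/XOX*
[XOO/XXO/XOX] end (terminal -1, O#6); searched ..O/.X./.OX to 5

value(..O/.X./.OX, X) = +1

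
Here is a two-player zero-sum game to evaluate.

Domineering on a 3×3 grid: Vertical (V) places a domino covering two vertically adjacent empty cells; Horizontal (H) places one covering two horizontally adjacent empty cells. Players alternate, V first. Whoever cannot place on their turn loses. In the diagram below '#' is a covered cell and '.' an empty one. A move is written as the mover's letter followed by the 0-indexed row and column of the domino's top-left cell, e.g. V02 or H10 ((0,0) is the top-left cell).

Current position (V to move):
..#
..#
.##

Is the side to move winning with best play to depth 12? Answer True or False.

ply 1, V at ..#/..#/.## | V00=+1→#.#/#.#/.##*; V01=+1→.##/.##/.##; V10=-1→..#/#.#/###
ply 2: #.#/#.#/.## is terminal -1 (H); from ..#/..#/.## depth 12

V winning at [..#/..#/.##]: True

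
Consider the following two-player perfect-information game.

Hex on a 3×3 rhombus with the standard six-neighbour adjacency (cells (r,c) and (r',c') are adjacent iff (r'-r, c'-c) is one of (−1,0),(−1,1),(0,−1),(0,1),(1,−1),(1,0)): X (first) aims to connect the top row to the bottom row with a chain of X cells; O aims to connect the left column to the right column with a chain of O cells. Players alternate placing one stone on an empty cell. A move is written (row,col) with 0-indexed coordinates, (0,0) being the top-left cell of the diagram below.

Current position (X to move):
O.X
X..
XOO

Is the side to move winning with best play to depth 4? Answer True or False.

p1 X@[O.X/X../XOO]: (0,1)[OXX/X../XOO]+1* (1,1)[O.X/XX./XOO]+1 (1,2)[O.X/X.X/XOO]+1
p2 O@[OXX/X../XOO] terminal -1; root [O.X/X../XOO] d4

X winning at [O.X/X../XOO]: True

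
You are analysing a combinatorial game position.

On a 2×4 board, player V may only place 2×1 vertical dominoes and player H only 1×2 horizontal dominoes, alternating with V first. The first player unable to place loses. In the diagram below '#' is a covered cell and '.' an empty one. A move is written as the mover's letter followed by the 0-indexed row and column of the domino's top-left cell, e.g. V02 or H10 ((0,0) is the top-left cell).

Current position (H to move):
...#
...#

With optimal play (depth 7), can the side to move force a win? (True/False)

p1 H@[...#/...#]: H00[##.#/...#]+1* H01[.###/...#]+1 H10[...#/##.#]+1 H11[...#/.###]+1
p2 V@[##.#/...#]: V02[####/..##]-1*
p3 H@[####/..##]: H10[####/####]+1*
p4 V@[####/####] terminal -1; root [...#/...#] d7

H winning at [...#/...#]: True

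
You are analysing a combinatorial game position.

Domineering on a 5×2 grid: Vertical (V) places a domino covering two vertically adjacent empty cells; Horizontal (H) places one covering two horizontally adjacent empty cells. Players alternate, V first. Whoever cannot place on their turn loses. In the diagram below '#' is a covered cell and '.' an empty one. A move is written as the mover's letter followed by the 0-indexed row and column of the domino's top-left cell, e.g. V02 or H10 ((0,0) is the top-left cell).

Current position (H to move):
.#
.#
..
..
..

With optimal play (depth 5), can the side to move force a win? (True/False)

p1 H@[.#/.#/../../..]: H20[.#/.#/##/../..]-1 H30[.#/.#/../##/..]+1* H40[.#/.#/../../##]-1
p2 V@[.#/.#/../##/..]: V00[##/##/../##/..]-1* V10[.#/##/#./##/..]-1
p3 H@[##/##/../##/..]: H20[##/##/##/##/..]+1* H40[##/##/../##/##]+1
p4 V@[##/##/##/##/..] terminal -1; root [.#/.#/../../..] d5

H winning at [.#/.#/../../..]: True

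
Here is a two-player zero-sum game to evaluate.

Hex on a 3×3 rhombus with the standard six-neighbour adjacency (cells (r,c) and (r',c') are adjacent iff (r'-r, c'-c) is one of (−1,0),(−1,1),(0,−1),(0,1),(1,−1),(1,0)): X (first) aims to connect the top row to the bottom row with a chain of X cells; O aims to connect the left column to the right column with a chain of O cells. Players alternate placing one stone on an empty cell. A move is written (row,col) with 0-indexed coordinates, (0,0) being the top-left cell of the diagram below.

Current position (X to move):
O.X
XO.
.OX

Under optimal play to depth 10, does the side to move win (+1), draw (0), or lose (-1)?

p1 X@[O.X/XO./.OX]: (0,1)[OXX/XO./.OX]+1* (1,2)[O.X/XOX/.OX]+1 (2,0)[O.X/XO./XOX]+1
p2 O@[OXX/XO./.OX]: (1,2)[OXX/XOO/.OX]-1* (2,0)[OXX/XO./OOX]-1
p3 X@[OXX/XOO/.OX]: (2,0)[OXX/XOO/XOX]+1*
p4 O@[OXX/XOO/XOX] terminal -1; root [O.X/XO./.OX] d10

value(O.X/XO./.OX, X) = +1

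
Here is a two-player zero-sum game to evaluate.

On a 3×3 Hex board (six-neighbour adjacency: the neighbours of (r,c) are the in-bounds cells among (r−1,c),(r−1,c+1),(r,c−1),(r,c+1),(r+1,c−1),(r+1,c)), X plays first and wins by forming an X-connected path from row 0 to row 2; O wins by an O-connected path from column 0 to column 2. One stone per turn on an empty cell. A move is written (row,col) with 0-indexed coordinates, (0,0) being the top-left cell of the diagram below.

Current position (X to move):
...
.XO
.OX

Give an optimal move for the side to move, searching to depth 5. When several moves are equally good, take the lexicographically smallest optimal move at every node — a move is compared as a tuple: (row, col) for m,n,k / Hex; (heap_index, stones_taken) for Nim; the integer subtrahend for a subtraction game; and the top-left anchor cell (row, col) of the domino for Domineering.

X's best at [.../.XO/.OX]: (2,0)

[.../.XO/.OX] X move#1: (0,0):-1/X../.XO/.OX, (0,1):-1/.X./.XO/.OX, (0,2):-1/..X/.XO/.OX, (1,0):-1/.../XXO/.OX, (2,0):+1/.../.XO/XOX*
[.../.XO/XOX] O move#2: (0,0):-1/O../.XO/XOX*, (0,1):-1/.O./.XO/XOX, (0,2):-1/..O/.XO/XOX, (1,0):-1/.../OXO/XOX
[O../.XO/XOX] X move#3: (0,1):+1/OX./.XO/XOX*, (0,2):+1/O.X/.XO/XOX, (1,0):+1/O../XXO/XOX
[OX./.XO/XOX] end (terminal -1, O#4); searched .../.XO/.OX to 5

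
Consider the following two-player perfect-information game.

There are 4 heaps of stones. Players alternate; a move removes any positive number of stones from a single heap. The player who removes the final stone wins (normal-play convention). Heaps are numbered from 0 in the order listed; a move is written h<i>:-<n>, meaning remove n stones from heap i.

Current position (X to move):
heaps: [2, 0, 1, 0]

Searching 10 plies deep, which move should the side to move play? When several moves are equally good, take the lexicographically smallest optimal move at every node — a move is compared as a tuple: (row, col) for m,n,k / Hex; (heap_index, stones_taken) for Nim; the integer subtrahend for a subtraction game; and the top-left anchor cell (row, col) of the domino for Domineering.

[(2,0,1,0)] X move#1: h0:-1:+1/(1,0,1,0)*, h0:-2:-1/(0,0,1,0), h2:-1:-1/(2,0,0,0)
[(1,0,1,0)] O move#2: h0:-1:-1/(0,0,1,0)*, h2:-1:-1/(1,0,0,0)
[(0,0,1,0)] X move#3: h2:-1:+1/(0,0,0,0)*
[(0,0,0,0)] end (terminal -1, O#4); searched (2,0,1,0) to 10

X's best at [(2,0,1,0)]: h0:-1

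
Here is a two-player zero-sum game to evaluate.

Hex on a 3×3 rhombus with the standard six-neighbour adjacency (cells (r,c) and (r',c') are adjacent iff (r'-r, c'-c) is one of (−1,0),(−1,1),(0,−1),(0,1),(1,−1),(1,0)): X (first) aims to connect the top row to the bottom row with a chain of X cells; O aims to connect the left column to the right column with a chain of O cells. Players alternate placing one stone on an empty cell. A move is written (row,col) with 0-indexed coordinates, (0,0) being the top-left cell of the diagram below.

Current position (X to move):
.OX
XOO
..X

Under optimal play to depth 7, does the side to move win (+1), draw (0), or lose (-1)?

[.OX/XOO/..X] X move#1: (0,0):-1/XOX/XOO/..X*, (2,0):-1/.OX/XOO/X.X, (2,1):-1/.OX/XOO/.XX
[XOX/XOO/..X] O move#2: (2,0):+1/XOX/XOO/O.X*, (2,1):-1/XOX/XOO/.OX
[XOX/XOO/O.X] end (terminal -1, X#3); searched .OX/XOO/..X to 7

value(.OX/XOO/..X, X) = -1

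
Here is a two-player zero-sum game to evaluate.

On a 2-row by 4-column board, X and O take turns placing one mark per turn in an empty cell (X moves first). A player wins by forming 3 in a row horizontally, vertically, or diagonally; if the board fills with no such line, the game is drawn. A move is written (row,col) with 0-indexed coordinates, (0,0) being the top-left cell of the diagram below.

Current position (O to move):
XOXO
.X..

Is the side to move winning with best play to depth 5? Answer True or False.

O winning at [XOXO/.X..]: False

p1 O@[XOXO/.X..]: (1,0)[XOXO/OX..]+0* (1,2)[XOXO/.XO.]+0 (1,3)[XOXO/.X.O]+0
p2 X@[XOXO/OX..]: (1,2)[XOXO/OXX.]+0* (1,3)[XOXO/OX.X]+0
p3 O@[XOXO/OXX.]: (1,3)[XOXO/OXXO]+0*
p4 X@[XOXO/OXXO] terminal +0; root [XOXO/.X..] d5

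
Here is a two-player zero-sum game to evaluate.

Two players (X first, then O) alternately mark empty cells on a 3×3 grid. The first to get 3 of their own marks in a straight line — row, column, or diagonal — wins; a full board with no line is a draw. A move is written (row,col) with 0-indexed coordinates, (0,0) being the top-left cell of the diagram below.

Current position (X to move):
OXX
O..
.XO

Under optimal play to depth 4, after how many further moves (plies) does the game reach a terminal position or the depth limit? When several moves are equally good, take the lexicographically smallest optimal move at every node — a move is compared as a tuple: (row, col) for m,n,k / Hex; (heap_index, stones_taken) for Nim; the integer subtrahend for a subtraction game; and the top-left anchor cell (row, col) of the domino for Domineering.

PV length from [OXX/O../.XO]: 1 ply

ply 1, X at OXX/O../.XO | (1,1)=+1→OXX/OX./.XO*; (1,2)=-1→OXX/O.X/.XO; (2,0)=-1→OXX/O../XXO
ply 2: OXX/OX./.XO is terminal -1 (O); from OXX/O../.XO depth 4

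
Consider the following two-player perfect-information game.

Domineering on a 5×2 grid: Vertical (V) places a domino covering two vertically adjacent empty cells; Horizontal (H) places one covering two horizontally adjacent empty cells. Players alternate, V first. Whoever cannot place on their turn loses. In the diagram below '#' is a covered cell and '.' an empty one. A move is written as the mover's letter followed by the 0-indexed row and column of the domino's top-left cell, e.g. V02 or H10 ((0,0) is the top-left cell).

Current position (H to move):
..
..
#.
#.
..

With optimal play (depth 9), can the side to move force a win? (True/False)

H winning at [../../#./#./..]: True

[../../#./#./..] H move#1: H00:+1/##/../#./#./..*, H10:+1/../##/#./#./.., H40:-1/../../#./#./##
[##/../#./#./..] V move#2: V11:-1/##/.#/##/#./..*, V21:-1/##/../##/##/.., V31:-1/##/../#./##/.#
[##/.#/##/#./..] H move#3: H40:+1/##/.#/##/#./##*
[##/.#/##/#./##] end (terminal -1, V#4); searched ../../#./#./.. to 9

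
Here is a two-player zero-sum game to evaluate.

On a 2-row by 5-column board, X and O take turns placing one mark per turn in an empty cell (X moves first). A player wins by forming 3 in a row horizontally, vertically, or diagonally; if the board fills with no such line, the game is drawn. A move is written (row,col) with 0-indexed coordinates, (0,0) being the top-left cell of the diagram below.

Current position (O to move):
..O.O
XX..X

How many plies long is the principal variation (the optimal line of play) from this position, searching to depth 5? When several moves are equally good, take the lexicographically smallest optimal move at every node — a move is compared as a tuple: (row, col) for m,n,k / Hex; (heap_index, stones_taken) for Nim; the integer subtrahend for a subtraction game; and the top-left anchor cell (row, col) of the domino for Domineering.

PV length from [..O.O/XX..X]: 1 ply

ply 1, O at ..O.O/XX..X | (0,0)=-1→O.O.O/XX..X; (0,1)=-1→.OO.O/XX..X; (0,3)=+1→..OOO/XX..X*; (1,2)=+0→..O.O/XXO.X; (1,3)=-1→..O.O/XX.OX
ply 2: ..OOO/XX..X is terminal -1 (X); from ..O.O/XX..X depth 5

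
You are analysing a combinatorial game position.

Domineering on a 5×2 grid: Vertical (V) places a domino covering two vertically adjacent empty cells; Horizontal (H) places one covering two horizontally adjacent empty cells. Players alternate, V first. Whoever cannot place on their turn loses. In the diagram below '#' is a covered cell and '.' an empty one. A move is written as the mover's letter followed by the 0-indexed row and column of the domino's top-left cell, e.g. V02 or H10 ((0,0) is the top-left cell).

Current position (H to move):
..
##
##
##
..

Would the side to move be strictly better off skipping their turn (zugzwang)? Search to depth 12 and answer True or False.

zugzwang(../##/##/##/.., H) = False

ply 1, H at ../##/##/##/.. | H00=+1→##/##/##/##/..*; H40=+1→../##/##/##/##
ply 2: ##/##/##/##/.. is terminal -1 (V); from ../##/##/##/.. depth 12
suppose H passes — search the same position with V to move:
pass> ply 1: ../##/##/##/.. is terminal -1 (V); from ../##/##/##/.. depth 12
for H: play +1, pass +1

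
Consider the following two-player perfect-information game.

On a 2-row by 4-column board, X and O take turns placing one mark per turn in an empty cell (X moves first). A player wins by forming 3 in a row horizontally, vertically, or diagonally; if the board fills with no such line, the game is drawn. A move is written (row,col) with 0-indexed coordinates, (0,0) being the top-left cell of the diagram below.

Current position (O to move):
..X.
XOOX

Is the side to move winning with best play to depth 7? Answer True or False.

p1 O@[..X./XOOX]: (0,0)[O.X./XOOX]+0* (0,1)[.OX./XOOX]+0 (0,3)[..XO/XOOX]+0
p2 X@[O.X./XOOX]: (0,1)[OXX./XOOX]+0* (0,3)[O.XX/XOOX]+0
p3 O@[OXX./XOOX]: (0,3)[OXXO/XOOX]+0*
p4 X@[OXXO/XOOX] terminal +0; root [..X./XOOX] d7

O winning at [..X./XOOX]: False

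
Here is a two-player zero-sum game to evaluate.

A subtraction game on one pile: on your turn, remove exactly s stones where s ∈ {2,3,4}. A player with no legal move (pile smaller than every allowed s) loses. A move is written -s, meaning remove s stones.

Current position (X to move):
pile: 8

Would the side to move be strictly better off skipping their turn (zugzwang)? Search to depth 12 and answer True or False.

zugzwang(8, X) = False

[8] X move#1: -2:+1/6*, -3:-1/5, -4:-1/4
[6] O move#2: -2:-1/4*, -3:-1/3, -4:-1/2
[4] X move#3: -2:-1/2, -3:+1/1*, -4:+1/0
[1] end (terminal -1, O#4); searched 8 to 12
suppose X passes — search the same position with O to move:
pass> [8] O move#1: -2:+1/6*, -3:-1/5, -4:-1/4
pass> [6] X move#2: -2:-1/4*, -3:-1/3, -4:-1/2
pass> [4] O move#3: -2:-1/2, -3:+1/1*, -4:+1/0
pass> [1] end (terminal -1, X#4); searched 8 to 12
for X: play +1, pass -1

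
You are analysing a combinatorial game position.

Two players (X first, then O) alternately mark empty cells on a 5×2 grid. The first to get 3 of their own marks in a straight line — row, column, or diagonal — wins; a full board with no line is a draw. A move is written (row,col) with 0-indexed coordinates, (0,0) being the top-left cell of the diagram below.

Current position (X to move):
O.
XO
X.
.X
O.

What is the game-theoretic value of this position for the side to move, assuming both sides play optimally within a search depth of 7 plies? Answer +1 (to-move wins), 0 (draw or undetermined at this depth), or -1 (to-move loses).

value(O./XO/X./.X/O., X) = +1

p1 X@[O./XO/X./.X/O.]: (0,1)[OX/XO/X./.X/O.]+0 (2,1)[O./XO/XX/.X/O.]+1* (3,0)[O./XO/X./XX/O.]+1 (4,1)[O./XO/X./.X/OX]+1
p2 O@[O./XO/XX/.X/O.]: (0,1)[OO/XO/XX/.X/O.]-1* (3,0)[O./XO/XX/OX/O.]-1 (4,1)[O./XO/XX/.X/OO]-1
p3 X@[OO/XO/XX/.X/O.]: (3,0)[OO/XO/XX/XX/O.]+1* (4,1)[OO/XO/XX/.X/OX]+1
p4 O@[OO/XO/XX/XX/O.] terminal -1; root [O./XO/X./.X/O.] d7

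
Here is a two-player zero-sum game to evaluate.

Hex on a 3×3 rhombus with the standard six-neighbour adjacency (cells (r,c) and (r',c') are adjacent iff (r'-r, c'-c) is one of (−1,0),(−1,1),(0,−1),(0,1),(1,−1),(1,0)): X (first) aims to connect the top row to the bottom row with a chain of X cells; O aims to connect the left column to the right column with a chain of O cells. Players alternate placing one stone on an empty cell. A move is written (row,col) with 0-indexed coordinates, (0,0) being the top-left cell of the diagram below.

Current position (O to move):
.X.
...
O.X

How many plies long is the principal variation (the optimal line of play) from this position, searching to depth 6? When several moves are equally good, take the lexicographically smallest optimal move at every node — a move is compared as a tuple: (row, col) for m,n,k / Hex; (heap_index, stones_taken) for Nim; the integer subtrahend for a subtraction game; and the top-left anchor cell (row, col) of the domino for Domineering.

PV length from [.X./.../O.X]: 3 plies

p1 O@[.X./.../O.X]: (0,0)[OX./.../O.X]-1 (0,2)[.XO/.../O.X]-1 (1,0)[.X./O../O.X]-1 (1,1)[.X./.O./O.X]+1* (1,2)[.X./..O/O.X]+1 (2,1)[.X./.../OOX]-1
p2 X@[.X./.O./O.X]: (0,0)[XX./.O./O.X]-1* (0,2)[.XX/.O./O.X]-1 (1,0)[.X./XO./O.X]-1 (1,2)[.X./.OX/O.X]-1 (2,1)[.X./.O./OXX]-1
p3 O@[XX./.O./O.X]: (0,2)[XXO/.O./O.X]+1* (1,0)[XX./OO./O.X]+1 (1,2)[XX./.OO/O.X]+1 (2,1)[XX./.O./OOX]+1
p4 X@[XXO/.O./O.X] terminal -1; root [.X./.../O.X] d6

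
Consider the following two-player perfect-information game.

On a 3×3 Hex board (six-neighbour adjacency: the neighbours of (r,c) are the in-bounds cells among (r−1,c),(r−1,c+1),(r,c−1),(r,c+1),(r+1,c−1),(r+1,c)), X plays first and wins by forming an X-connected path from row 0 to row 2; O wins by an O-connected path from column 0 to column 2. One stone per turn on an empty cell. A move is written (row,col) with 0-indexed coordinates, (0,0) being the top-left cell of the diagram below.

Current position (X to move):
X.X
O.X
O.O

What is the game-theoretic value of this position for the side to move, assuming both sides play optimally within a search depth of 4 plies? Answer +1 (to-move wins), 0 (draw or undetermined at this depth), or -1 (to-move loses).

ply 1, X at X.X/O.X/O.O | (0,1)=-1→XXX/O.X/O.O; (1,1)=-1→X.X/OXX/O.O; (2,1)=+1→X.X/O.X/OXO*
ply 2: X.X/O.X/OXO is terminal -1 (O); from X.X/O.X/O.O depth 4

value(X.X/O.X/O.O, X) = +1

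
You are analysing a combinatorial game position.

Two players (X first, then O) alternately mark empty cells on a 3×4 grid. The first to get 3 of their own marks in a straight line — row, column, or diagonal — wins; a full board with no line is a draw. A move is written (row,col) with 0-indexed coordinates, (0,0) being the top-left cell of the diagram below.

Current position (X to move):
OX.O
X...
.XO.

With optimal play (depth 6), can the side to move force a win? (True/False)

X winning at [OX.O/X.../.XO.]: True

ply 1, X at OX.O/X.../.XO. | (0,2)=-1→OXXO/X.../.XO.; (1,1)=+1→OX.O/XX../.XO.*; (1,2)=-1→OX.O/X.X./.XO.; (1,3)=-1→OX.O/X..X/.XO.; (2,0)=-1→OX.O/X.../XXO.; (2,3)=-1→OX.O/X.../.XOX
ply 2: OX.O/XX../.XO. is terminal -1 (O); from OX.O/X.../.XO. depth 6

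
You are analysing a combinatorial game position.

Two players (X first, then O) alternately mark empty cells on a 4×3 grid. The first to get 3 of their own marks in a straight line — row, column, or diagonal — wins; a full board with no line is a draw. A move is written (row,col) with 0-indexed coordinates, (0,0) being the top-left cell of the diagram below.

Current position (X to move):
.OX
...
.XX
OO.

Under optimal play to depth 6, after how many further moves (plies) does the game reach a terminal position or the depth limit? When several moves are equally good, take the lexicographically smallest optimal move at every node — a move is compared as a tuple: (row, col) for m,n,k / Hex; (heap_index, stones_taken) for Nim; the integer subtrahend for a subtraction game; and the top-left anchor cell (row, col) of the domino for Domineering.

PV length from [.OX/.../.XX/OO.]: 1 ply

ply 1, X at .OX/.../.XX/OO. | (0,0)=-1→XOX/.../.XX/OO.; (1,0)=-1→.OX/X../.XX/OO.; (1,1)=-1→.OX/.X./.XX/OO.; (1,2)=+1→.OX/..X/.XX/OO.*; (2,0)=+1→.OX/.../XXX/OO.; (3,2)=+1→.OX/.../.XX/OOX
ply 2: .OX/..X/.XX/OO. is terminal -1 (O); from .OX/.../.XX/OO. depth 6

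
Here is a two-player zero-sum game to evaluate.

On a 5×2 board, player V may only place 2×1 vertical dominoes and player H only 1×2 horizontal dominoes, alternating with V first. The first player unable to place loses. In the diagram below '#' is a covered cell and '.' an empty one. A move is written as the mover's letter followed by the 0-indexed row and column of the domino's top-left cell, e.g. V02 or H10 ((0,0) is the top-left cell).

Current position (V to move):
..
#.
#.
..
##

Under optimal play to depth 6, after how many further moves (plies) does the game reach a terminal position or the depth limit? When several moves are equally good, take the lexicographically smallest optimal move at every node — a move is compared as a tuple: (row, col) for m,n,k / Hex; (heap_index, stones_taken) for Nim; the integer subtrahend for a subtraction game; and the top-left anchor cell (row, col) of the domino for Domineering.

p1 V@[../#./#./../##]: V01[.#/##/#./../##]-1* V11[../##/##/../##]-1 V21[../#./##/.#/##]-1
p2 H@[.#/##/#./../##]: H30[.#/##/#./##/##]+1*
p3 V@[.#/##/#./##/##] terminal -1; root [../#./#./../##] d6

PV length from [../#./#./../##]: 2 plies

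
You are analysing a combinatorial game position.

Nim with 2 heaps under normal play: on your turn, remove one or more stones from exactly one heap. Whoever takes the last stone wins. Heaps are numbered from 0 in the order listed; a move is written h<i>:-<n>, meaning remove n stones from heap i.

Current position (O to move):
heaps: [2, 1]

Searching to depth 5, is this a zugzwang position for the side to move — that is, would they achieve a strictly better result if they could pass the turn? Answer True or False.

p1 O@[(2,1)]: h0:-1[(1,1)]+1* h0:-2[(0,1)]-1 h1:-1[(2,0)]-1
p2 X@[(1,1)]: h0:-1[(0,1)]-1* h1:-1[(1,0)]-1
p3 O@[(0,1)]: h1:-1[(0,0)]+1*
p4 X@[(0,0)] terminal -1; root [(2,1)] d5
if O skipped the turn, X would face:
~ p1 X@[(2,1)]: h0:-1[(1,1)]+1* h0:-2[(0,1)]-1 h1:-1[(2,0)]-1
~ p2 O@[(1,1)]: h0:-1[(0,1)]-1* h1:-1[(1,0)]-1
~ p3 X@[(0,1)]: h1:-1[(0,0)]+1*
~ p4 O@[(0,0)] terminal -1; root [(2,1)] d5
compare (O): move=+1 vs pass=-1

zugzwang((2,1), O) = False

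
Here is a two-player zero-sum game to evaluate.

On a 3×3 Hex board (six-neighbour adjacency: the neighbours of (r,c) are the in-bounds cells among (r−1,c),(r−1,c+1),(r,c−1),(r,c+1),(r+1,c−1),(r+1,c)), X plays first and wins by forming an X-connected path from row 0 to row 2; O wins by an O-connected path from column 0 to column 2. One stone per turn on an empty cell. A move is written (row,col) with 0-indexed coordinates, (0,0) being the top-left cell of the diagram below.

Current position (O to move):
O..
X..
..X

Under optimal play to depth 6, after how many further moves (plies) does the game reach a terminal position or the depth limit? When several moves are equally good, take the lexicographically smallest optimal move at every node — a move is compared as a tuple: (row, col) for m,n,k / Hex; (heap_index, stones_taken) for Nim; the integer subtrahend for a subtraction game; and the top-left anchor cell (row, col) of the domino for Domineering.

ply 1, O at O../X../..X | (0,1)=-1→OO./X../..X; (0,2)=-1→O.O/X../..X; (1,1)=+1→O../XO./..X*; (1,2)=-1→O../X.O/..X; (2,0)=-1→O../X../O.X; (2,1)=-1→O../X../.OX
ply 2, X at O../XO./..X | (0,1)=-1→OX./XO./..X*; (0,2)=-1→O.X/XO./..X; (1,2)=-1→O../XOX/..X; (2,0)=-1→O../XO./X.X; (2,1)=-1→O../XO./.XX
ply 3, O at OX./XO./..X | (0,2)=-1→OXO/XO./..X; (1,2)=-1→OX./XOO/..X; (2,0)=+1→OX./XO./O.X*; (2,1)=-1→OX./XO./.OX
ply 4, X at OX./XO./O.X | (0,2)=-1→OXX/XO./O.X*; (1,2)=-1→OX./XOX/O.X; (2,1)=-1→OX./XO./OXX
ply 5, O at OXX/XO./O.X | (1,2)=+1→OXX/XOO/O.X*; (2,1)=-1→OXX/XO./OOX
ply 6: OXX/XOO/O.X is terminal -1 (X); from O../X../..X depth 6

PV length from [O../X../..X]: 5 plies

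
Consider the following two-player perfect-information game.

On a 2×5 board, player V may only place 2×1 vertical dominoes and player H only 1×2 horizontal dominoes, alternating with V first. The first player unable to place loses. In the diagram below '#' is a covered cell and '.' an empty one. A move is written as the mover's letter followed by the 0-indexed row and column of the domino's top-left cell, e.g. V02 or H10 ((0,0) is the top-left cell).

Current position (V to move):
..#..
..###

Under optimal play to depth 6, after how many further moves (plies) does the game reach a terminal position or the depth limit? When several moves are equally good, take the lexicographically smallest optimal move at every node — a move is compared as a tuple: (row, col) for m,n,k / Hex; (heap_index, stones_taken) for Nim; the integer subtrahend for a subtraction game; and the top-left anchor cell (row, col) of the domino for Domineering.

[..#../..###] V move#1: V00:+1/#.#../#.###*, V01:+1/.##../.####
[#.#../#.###] H move#2: H03:-1/#.###/#.###*
[#.###/#.###] V move#3: V01:+1/#####/#####*
[#####/#####] end (terminal -1, H#4); searched ..#../..### to 6

PV length from [..#../..###]: 3 plies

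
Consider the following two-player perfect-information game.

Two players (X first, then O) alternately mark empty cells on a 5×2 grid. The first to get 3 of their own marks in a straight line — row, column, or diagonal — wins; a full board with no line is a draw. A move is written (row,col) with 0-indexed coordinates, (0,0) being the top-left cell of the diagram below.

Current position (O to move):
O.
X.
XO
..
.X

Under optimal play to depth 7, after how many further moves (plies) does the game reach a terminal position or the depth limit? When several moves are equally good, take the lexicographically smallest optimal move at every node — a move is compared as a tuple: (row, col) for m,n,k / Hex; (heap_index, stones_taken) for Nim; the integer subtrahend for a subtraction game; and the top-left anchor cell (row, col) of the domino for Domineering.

[O./X./XO/../.X] O move#1: (0,1):-1/OO/X./XO/../.X, (1,1):-1/O./XO/XO/../.X, (3,0):+0/O./X./XO/O./.X*, (3,1):-1/O./X./XO/.O/.X, (4,0):-1/O./X./XO/../OX
[O./X./XO/O./.X] X move#2: (0,1):+0/OX/X./XO/O./.X*, (1,1):+0/O./XX/XO/O./.X, (3,1):+0/O./X./XO/OX/.X, (4,0):-1/O./X./XO/O./XX
[OX/X./XO/O./.X] O move#3: (1,1):+0/OX/XO/XO/O./.X*, (3,1):+0/OX/X./XO/OO/.X, (4,0):+0/OX/X./XO/O./OX
[OX/XO/XO/O./.X] X move#4: (3,1):+0/OX/XO/XO/OX/.X*, (4,0):-1/OX/XO/XO/O./XX
[OX/XO/XO/OX/.X] O move#5: (4,0):+0/OX/XO/XO/OX/OX*
[OX/XO/XO/OX/OX] end (terminal +0, X#6); searched O./X./XO/../.X to 7

PV length from [O./X./XO/../.X]: 5 plies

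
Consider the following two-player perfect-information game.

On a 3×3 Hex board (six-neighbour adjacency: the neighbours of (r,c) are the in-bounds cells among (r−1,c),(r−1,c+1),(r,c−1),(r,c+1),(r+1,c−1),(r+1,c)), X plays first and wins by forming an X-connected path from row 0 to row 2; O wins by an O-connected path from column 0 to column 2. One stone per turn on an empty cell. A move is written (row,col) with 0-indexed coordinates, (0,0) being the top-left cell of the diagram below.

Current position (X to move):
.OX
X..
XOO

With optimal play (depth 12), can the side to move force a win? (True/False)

X winning at [.OX/X../XOO]: True

ply 1, X at .OX/X../XOO | (0,0)=+1→XOX/X../XOO*; (1,1)=+1→.OX/XX./XOO; (1,2)=+1→.OX/X.X/XOO
ply 2: XOX/X../XOO is terminal -1 (O); from .OX/X../XOO depth 12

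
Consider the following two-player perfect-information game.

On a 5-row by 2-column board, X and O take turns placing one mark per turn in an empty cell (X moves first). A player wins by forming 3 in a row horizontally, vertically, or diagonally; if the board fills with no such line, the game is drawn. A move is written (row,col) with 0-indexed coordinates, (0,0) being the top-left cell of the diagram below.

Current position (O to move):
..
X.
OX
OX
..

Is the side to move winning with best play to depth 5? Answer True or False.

ply 1, O at ../X./OX/OX/.. | (0,0)=-1→O./X./OX/OX/..; (0,1)=-1→.O/X./OX/OX/..; (1,1)=-1→../XO/OX/OX/..; (4,0)=+1→../X./OX/OX/O.*; (4,1)=-1→../X./OX/OX/.O
ply 2: ../X./OX/OX/O. is terminal -1 (X); from ../X./OX/OX/.. depth 5

O winning at [../X./OX/OX/..]: True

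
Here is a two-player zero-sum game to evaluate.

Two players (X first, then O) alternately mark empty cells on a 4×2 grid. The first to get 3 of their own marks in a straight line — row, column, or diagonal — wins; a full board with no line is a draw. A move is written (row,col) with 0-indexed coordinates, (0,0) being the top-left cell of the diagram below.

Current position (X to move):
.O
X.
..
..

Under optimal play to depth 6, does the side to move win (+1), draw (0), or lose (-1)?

value(.O/X./../.., X) = +1

[.O/X./../..] X move#1: (0,0):+0/XO/X./../.., (1,1):+0/.O/XX/../.., (2,0):+1/.O/X./X./..*, (2,1):+0/.O/X./.X/.., (3,0):+0/.O/X./../X., (3,1):+0/.O/X./../.X
[.O/X./X./..] O move#2: (0,0):-1/OO/X./X./..*, (1,1):-1/.O/XO/X./.., (2,1):-1/.O/X./XO/.., (3,0):-1/.O/X./X./O., (3,1):-1/.O/X./X./.O
[OO/X./X./..] X move#3: (1,1):+0/OO/XX/X./.., (2,1):+0/OO/X./XX/.., (3,0):+1/OO/X./X./X.*, (3,1):+0/OO/X./X./.X
[OO/X./X./X.] end (terminal -1, O#4); searched .O/X./../.. to 6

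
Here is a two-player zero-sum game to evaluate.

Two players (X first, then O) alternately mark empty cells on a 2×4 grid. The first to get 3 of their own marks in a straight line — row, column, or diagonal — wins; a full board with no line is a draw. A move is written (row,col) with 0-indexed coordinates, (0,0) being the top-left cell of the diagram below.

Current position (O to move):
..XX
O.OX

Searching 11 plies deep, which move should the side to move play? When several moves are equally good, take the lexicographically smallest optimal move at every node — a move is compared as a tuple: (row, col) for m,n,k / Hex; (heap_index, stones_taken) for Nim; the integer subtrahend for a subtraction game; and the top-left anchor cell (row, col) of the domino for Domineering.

O's best at [..XX/O.OX]: (1,1)

[..XX/O.OX] O move#1: (0,0):-1/O.XX/O.OX, (0,1):+0/.OXX/O.OX, (1,1):+1/..XX/OOOX*
[..XX/OOOX] end (terminal -1, X#2); searched ..XX/O.OX to 11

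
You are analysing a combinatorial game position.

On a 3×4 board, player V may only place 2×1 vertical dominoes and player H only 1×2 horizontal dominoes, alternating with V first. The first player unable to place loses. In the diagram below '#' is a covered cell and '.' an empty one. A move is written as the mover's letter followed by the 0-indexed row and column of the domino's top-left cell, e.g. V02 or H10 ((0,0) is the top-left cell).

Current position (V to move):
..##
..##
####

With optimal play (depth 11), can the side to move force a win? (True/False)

p1 V@[..##/..##/####]: V00[#.##/#.##/####]+1* V01[.###/.###/####]+1
p2 H@[#.##/#.##/####] terminal -1; root [..##/..##/####] d11

V winning at [..##/..##/####]: True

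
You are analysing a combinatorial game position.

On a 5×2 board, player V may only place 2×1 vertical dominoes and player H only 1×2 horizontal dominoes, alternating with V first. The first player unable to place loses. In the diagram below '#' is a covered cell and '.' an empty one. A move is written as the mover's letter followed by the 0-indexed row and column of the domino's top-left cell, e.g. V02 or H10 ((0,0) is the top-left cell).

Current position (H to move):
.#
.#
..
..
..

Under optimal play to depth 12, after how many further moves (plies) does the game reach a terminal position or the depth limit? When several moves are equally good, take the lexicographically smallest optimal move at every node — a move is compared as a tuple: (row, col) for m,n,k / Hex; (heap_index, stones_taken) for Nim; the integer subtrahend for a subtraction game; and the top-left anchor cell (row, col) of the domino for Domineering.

p1 H@[.#/.#/../../..]: H20[.#/.#/##/../..]-1 H30[.#/.#/../##/..]+1* H40[.#/.#/../../##]-1
p2 V@[.#/.#/../##/..]: V00[##/##/../##/..]-1* V10[.#/##/#./##/..]-1
p3 H@[##/##/../##/..]: H20[##/##/##/##/..]+1* H40[##/##/../##/##]+1
p4 V@[##/##/##/##/..] terminal -1; root [.#/.#/../../..] d12

PV length from [.#/.#/../../..]: 3 plies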